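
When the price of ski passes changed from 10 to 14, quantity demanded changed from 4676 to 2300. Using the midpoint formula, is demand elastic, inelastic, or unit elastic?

Arc ε ≈ -2.044.
|ε| = 2.04 > 1.

elastic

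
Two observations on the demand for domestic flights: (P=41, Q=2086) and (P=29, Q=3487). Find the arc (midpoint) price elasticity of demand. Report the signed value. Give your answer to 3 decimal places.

-1.466

ΔQ = 3487 − 2086 = 1401; ΔP = 29 − 41 = -12.
Midpoints: P̄ = 35.00, Q̄ = 2786.5.
ε = (ΔQ/ΔP)(P̄/Q̄) = (1401/-12)(35.00/2786.5).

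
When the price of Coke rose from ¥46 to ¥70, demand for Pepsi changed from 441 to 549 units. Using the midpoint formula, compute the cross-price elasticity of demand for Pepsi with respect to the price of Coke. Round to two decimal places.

ΔQ_x = 549 − 441 = 108; ΔP_y = 70 − 46 = 24.
Midpoints: P̄_y = 58.00, Q̄_x = 495.0.
ε_xy = (ΔQ_x/ΔP_y)(P̄_y/Q̄_x) = (108/24)(58.00/495.0).

0.53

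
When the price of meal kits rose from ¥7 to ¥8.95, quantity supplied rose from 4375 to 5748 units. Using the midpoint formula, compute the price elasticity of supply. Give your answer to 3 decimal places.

ΔQ = 5748 − 4375 = 1373; ΔP = 8.95 − 7 = 1.95.
Midpoints: P̄ = 7.97, Q̄ = 5061.5.
ε_s = (ΔQ/ΔP)(P̄/Q̄) = (1373/1.95)(7.97/5061.5).

1.109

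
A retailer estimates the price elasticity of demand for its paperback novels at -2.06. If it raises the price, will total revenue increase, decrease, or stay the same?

decrease

|ε| = 2.06 > 1, so demand is elastic. A price rise therefore reduces total revenue.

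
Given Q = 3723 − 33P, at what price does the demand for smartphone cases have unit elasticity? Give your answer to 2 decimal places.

56.41

For linear demand Q = a − bP, ε = −bP/(a − bP). |ε| = 1 when bP = a − bP, i.e. P = a/(2b).
P = 3723/(2·33) = 3723/66 = 56.4091.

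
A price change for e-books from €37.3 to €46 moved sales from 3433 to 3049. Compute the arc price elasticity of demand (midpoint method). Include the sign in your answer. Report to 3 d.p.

-0.567

ΔQ = 3049 − 3433 = -384; ΔP = 46 − 37.3 = 8.7.
Midpoints: P̄ = 41.65, Q̄ = 3241.0.
ε = (ΔQ/ΔP)(P̄/Q̄) = (-384/8.7)(41.65/3241.0).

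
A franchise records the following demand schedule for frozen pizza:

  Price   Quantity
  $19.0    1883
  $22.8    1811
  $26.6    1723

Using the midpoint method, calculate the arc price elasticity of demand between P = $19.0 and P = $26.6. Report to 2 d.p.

At P = 19.0, Q = 1883; at P = 26.6, Q = 1723.
ΔQ = -160, ΔP = 7.6. Midpoints: P̄ = 22.80, Q̄ = 1803.0.
ε = (ΔQ/ΔP)(P̄/Q̄) = (-160/7.6)(22.80/1803.0).

-0.27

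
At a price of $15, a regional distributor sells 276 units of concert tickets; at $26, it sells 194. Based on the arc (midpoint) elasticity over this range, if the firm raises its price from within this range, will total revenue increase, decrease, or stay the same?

increase

Arc ε = (-82/11)(20.50/235.0) ≈ -0.650.
|ε| = 0.65 < 1, so demand is inelastic. A price rise therefore raises total revenue.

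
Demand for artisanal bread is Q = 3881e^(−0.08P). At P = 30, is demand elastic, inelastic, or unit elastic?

elastic

Q = 352.076, dQ/dP = -28.166.
ε = (dQ/dP)(P/Q) ≈ -2.400.
|ε| = 2.40 > 1.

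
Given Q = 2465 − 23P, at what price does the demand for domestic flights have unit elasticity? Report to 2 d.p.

53.59

For linear demand Q = a − bP, ε = −bP/(a − bP). |ε| = 1 when bP = a − bP, i.e. P = a/(2b).
P = 2465/(2·23) = 2465/46 = 53.5870.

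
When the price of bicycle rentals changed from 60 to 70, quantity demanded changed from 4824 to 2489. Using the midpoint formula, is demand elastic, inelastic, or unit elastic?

elastic

Arc ε ≈ -4.151.
|ε| = 4.15 > 1.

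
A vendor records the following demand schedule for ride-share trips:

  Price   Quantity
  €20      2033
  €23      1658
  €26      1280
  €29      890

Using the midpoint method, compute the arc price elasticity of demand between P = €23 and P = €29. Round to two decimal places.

-2.61

At P = 23, Q = 1658; at P = 29, Q = 890.
ΔQ = -768, ΔP = 6. Midpoints: P̄ = 26.00, Q̄ = 1274.0.
ε = (ΔQ/ΔP)(P̄/Q̄) = (-768/6)(26.00/1274.0).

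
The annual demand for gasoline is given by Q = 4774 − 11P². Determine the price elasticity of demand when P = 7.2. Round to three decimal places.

-0.271

At P = 7.2, Q = 4203.760.
dQ/dP = −22P = -158.400.
ε = (dQ/dP)(P/Q) = (-158.400)(7.2/4203.760).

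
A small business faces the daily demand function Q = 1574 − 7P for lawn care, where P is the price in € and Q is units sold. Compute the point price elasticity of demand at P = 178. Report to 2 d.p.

At P = 178, Q = 328.
dQ/dP = −7.
ε = (dQ/dP)(P/Q) = (-7)(178/328).
|ε| > 1, so demand is elastic at this price.

-3.80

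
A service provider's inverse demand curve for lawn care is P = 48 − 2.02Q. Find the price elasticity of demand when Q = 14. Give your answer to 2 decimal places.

-0.70

At Q = 14, P = 48 − 2.02(14) = 19.72.
dP/dQ = −2.02, so dQ/dP = 1/(−2.02) = -0.495.
ε = (dQ/dP)(P/Q) = (-0.495)(19.72/14).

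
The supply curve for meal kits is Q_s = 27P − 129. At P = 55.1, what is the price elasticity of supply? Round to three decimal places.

1.095

At P = 55.1, Q_s = 1358.70.
dQ_s/dP = 27.
ε_s = (dQ_s/dP)(P/Q_s) = (27)(55.1/1358.70).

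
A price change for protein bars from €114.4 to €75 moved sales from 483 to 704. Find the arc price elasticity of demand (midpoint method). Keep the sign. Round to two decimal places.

-0.90

ΔQ = 704 − 483 = 221; ΔP = 75 − 114.4 = -39.4.
Midpoints: P̄ = 94.70, Q̄ = 593.5.
ε = (ΔQ/ΔP)(P̄/Q̄) = (221/-39.4)(94.70/593.5).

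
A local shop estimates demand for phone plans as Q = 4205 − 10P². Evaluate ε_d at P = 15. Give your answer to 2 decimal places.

-2.30

At P = 15, Q = 1955.
dQ/dP = −20P = -300.
ε = (dQ/dP)(P/Q) = (-300)(15/1955).
|ε| > 1, so demand is elastic at this price.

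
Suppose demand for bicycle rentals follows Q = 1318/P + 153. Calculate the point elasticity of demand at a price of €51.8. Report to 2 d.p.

At P = 51.8, Q = 178.444.
dQ/dP = −1318/P² = -0.491.
ε = (dQ/dP)(P/Q) = (-0.491)(51.8/178.444).

-0.14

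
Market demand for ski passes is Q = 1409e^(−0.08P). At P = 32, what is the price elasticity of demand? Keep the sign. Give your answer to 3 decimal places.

-2.560

At P = 32, Q = 108.922.
dQ/dP = −0.08·1409e^(−0.08P) = −0.08Q = -8.714.
ε = (dQ/dP)(P/Q) = (-8.714)(32/108.922).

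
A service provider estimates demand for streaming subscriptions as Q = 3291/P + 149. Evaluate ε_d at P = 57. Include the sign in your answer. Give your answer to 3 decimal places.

At P = 57, Q = 206.737.
dQ/dP = −3291/P² = -1.013.
ε = (dQ/dP)(P/Q) = (-1.013)(57/206.737).
|ε| < 1, so demand is inelastic at this price.

-0.279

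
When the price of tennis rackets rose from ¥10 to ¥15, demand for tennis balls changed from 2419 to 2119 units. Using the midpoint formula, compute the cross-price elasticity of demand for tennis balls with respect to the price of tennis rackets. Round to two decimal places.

ΔQ_x = 2119 − 2419 = -300; ΔP_y = 15 − 10 = 5.
Midpoints: P̄_y = 12.50, Q̄_x = 2269.0.
ε_xy = (ΔQ_x/ΔP_y)(P̄_y/Q̄_x) = (-300/5)(12.50/2269.0).

-0.33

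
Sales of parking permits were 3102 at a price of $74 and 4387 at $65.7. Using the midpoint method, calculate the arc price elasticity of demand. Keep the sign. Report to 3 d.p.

ΔQ = 4387 − 3102 = 1285; ΔP = 65.7 − 74 = -8.3.
Midpoints: P̄ = 69.85, Q̄ = 3744.5.
ε = (ΔQ/ΔP)(P̄/Q̄) = (1285/-8.3)(69.85/3744.5).

-2.888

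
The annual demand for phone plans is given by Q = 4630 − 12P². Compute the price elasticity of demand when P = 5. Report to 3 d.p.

At P = 5, Q = 4330.
dQ/dP = −24P = -120.
ε = (dQ/dP)(P/Q) = (-120)(5/4330).

-0.139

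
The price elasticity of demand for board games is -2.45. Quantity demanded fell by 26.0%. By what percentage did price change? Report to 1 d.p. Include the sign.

%ΔP ≈ %ΔQ / ε = (-26.0%)/(-2.45) = 10.61%.

10.6%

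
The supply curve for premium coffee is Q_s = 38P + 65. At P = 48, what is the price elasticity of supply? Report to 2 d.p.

At P = 48, Q_s = 1889.
dQ_s/dP = 38.
ε_s = (dQ_s/dP)(P/Q_s) = (38)(48/1889).

0.97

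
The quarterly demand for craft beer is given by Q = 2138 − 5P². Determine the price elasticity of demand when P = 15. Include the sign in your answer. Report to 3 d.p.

At P = 15, Q = 1013.
dQ/dP = −10P = -150.
ε = (dQ/dP)(P/Q) = (-150)(15/1013).
|ε| > 1, so demand is elastic at this price.

-2.221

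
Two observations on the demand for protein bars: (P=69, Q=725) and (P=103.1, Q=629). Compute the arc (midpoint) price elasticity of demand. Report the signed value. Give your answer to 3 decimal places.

-0.358

ΔQ = 629 − 725 = -96; ΔP = 103.1 − 69 = 34.1.
Midpoints: P̄ = 86.05, Q̄ = 677.0.
ε = (ΔQ/ΔP)(P̄/Q̄) = (-96/34.1)(86.05/677.0).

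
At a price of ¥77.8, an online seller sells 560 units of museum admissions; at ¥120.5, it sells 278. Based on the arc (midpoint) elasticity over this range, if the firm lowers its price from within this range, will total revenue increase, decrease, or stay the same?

Arc ε = (-282/42.7)(99.15/419.0) ≈ -1.563.
|ε| = 1.56 > 1, so demand is elastic. A price cut therefore raises total revenue.

increase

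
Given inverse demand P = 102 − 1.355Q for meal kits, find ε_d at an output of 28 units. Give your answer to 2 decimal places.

-1.69

At Q = 28, P = 102 − 1.355(28) = 64.06.
dP/dQ = −1.355, so dQ/dP = 1/(−1.355) = -0.738.
ε = (dQ/dP)(P/Q) = (-0.738)(64.06/28).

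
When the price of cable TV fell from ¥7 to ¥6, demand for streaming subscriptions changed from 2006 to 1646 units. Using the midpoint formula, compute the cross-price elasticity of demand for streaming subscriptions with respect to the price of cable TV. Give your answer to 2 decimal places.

ΔQ_x = 1646 − 2006 = -360; ΔP_y = 6 − 7 = -1.
Midpoints: P̄_y = 6.50, Q̄_x = 1826.0.
ε_xy = (ΔQ_x/ΔP_y)(P̄_y/Q̄_x) = (-360/-1)(6.50/1826.0).

1.28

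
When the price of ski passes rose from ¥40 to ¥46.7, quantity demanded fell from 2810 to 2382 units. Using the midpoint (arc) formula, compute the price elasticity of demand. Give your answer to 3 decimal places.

-1.067

ΔQ = 2382 − 2810 = -428; ΔP = 46.7 − 40 = 6.7.
Midpoints: P̄ = 43.35, Q̄ = 2596.0.
ε = (ΔQ/ΔP)(P̄/Q̄) = (-428/6.7)(43.35/2596.0).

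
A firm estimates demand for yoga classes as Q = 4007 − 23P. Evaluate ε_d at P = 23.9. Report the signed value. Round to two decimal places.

At P = 23.9, Q = 3457.300.
dQ/dP = −23.
ε = (dQ/dP)(P/Q) = (-23)(23.9/3457.300).
|ε| < 1, so demand is inelastic at this price.

-0.16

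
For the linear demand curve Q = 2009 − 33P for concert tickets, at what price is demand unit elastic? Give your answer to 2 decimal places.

For linear demand Q = a − bP, ε = −bP/(a − bP). |ε| = 1 when bP = a − bP, i.e. P = a/(2b).
P = 2009/(2·33) = 2009/66 = 30.4394.

30.44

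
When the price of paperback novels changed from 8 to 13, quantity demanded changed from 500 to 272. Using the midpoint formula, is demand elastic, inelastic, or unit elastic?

Arc ε ≈ -1.240.
|ε| = 1.24 > 1.

elastic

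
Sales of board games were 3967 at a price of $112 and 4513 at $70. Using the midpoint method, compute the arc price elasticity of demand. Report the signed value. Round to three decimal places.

-0.279

ΔQ = 4513 − 3967 = 546; ΔP = 70 − 112 = -42.
Midpoints: P̄ = 91.00, Q̄ = 4240.0.
ε = (ΔQ/ΔP)(P̄/Q̄) = (546/-42)(91.00/4240.0).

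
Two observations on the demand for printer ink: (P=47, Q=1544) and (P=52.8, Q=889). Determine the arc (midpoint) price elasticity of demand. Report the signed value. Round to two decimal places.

-4.63

ΔQ = 889 − 1544 = -655; ΔP = 52.8 − 47 = 5.8.
Midpoints: P̄ = 49.90, Q̄ = 1216.5.
ε = (ΔQ/ΔP)(P̄/Q̄) = (-655/5.8)(49.90/1216.5).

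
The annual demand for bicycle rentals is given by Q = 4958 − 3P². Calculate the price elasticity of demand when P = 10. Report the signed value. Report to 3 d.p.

-0.129

At P = 10, Q = 4658.
dQ/dP = −6P = -60.
ε = (dQ/dP)(P/Q) = (-60)(10/4658).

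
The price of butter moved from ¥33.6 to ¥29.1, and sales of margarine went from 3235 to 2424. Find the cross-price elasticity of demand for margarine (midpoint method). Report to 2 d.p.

ΔQ_x = 2424 − 3235 = -811; ΔP_y = 29.1 − 33.6 = -4.5.
Midpoints: P̄_y = 31.35, Q̄_x = 2829.5.
ε_xy = (ΔQ_x/ΔP_y)(P̄_y/Q̄_x) = (-811/-4.5)(31.35/2829.5).

2.00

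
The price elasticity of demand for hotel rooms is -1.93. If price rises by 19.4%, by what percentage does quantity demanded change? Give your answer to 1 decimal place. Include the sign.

%ΔQ ≈ ε × %ΔP = (-1.93)(19.4%) = -37.44%.

-37.4%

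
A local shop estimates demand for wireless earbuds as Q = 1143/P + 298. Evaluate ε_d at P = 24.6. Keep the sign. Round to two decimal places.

-0.13

At P = 24.6, Q = 344.463.
dQ/dP = −1143/P² = -1.889.
ε = (dQ/dP)(P/Q) = (-1.889)(24.6/344.463).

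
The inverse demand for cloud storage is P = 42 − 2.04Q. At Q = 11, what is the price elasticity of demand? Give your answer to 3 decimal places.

-0.872

At Q = 11, P = 42 − 2.04(11) = 19.56.
dP/dQ = −2.04, so dQ/dP = 1/(−2.04) = -0.490.
ε = (dQ/dP)(P/Q) = (-0.490)(19.56/11).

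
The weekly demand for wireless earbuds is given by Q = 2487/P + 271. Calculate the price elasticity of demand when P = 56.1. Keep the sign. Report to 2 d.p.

-0.14

At P = 56.1, Q = 315.332.
dQ/dP = −2487/P² = -0.790.
ε = (dQ/dP)(P/Q) = (-0.790)(56.1/315.332).
|ε| < 1, so demand is inelastic at this price.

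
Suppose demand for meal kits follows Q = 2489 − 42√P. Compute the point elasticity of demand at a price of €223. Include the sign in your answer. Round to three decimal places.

At P = 223, Q = 1861.806.
dQ/dP = −42/(2√P) = -1.406.
ε = (dQ/dP)(P/Q) = (-1.406)(223/1861.806).
|ε| < 1, so demand is inelastic at this price.

-0.168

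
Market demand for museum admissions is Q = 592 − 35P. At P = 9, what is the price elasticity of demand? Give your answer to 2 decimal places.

-1.14

At P = 9, Q = 277.
dQ/dP = −35.
ε = (dQ/dP)(P/Q) = (-35)(9/277).
|ε| > 1, so demand is elastic at this price.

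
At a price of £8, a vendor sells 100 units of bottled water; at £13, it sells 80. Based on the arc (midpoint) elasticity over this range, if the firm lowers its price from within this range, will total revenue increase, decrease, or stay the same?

Arc ε = (-20/5)(10.50/90.0) ≈ -0.467.
|ε| = 0.47 < 1, so demand is inelastic. A price cut therefore reduces total revenue.

decrease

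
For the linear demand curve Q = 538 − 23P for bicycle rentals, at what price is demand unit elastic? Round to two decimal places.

For linear demand Q = a − bP, ε = −bP/(a − bP). |ε| = 1 when bP = a − bP, i.e. P = a/(2b).
P = 538/(2·23) = 538/46 = 11.6957.

11.70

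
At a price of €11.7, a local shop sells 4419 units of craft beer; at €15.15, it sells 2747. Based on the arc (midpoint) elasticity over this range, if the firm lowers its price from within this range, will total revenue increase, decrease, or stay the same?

increase

Arc ε = (-1672/3.45)(13.43/3583.0) ≈ -1.816.
|ε| = 1.82 > 1, so demand is elastic. A price cut therefore raises total revenue.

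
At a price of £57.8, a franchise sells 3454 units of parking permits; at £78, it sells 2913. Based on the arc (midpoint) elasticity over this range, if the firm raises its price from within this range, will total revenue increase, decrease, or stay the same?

Arc ε = (-541/20.2)(67.90/3183.5) ≈ -0.571.
|ε| = 0.57 < 1, so demand is inelastic. A price rise therefore raises total revenue.

increase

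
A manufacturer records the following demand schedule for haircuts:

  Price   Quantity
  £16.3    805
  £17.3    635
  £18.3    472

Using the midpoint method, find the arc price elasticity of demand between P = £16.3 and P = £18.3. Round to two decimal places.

At P = 16.3, Q = 805; at P = 18.3, Q = 472.
ΔQ = -333, ΔP = 2.0. Midpoints: P̄ = 17.30, Q̄ = 638.5.
ε = (ΔQ/ΔP)(P̄/Q̄) = (-333/2.0)(17.30/638.5).

-4.51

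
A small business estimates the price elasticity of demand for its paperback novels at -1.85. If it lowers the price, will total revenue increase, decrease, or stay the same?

increase

|ε| = 1.85 > 1, so demand is elastic. A price cut therefore raises total revenue.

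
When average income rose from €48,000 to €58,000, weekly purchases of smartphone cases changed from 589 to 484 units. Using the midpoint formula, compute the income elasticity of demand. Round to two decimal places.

-1.04

ΔQ = -105, ΔI = 10000. Midpoints: Ī = 53,000, Q̄ = 536.5.
ε_I = (ΔQ/ΔI)(Ī/Q̄) = (-105/10000)(53000/536.5).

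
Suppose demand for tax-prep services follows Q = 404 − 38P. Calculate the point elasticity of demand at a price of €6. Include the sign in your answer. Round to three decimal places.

At P = 6, Q = 176.
dQ/dP = −38.
ε = (dQ/dP)(P/Q) = (-38)(6/176).
|ε| > 1, so demand is elastic at this price.

-1.295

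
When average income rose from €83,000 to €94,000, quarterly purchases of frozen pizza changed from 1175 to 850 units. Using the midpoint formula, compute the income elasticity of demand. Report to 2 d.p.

-2.58

ΔQ = -325, ΔI = 11000. Midpoints: Ī = 88,500, Q̄ = 1012.5.
ε_I = (ΔQ/ΔI)(Ī/Q̄) = (-325/11000)(88500/1012.5).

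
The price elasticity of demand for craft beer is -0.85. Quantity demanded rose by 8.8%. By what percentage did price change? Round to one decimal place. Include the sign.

%ΔP ≈ %ΔQ / ε = (8.8%)/(-0.85) = -10.35%.

-10.4%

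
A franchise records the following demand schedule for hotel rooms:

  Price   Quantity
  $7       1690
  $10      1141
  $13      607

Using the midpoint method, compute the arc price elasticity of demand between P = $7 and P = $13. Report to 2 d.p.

At P = 7, Q = 1690; at P = 13, Q = 607.
ΔQ = -1083, ΔP = 6. Midpoints: P̄ = 10.00, Q̄ = 1148.5.
ε = (ΔQ/ΔP)(P̄/Q̄) = (-1083/6)(10.00/1148.5).

-1.57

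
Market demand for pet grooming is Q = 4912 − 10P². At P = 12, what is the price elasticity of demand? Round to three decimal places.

-0.829

At P = 12, Q = 3472.
dQ/dP = −20P = -240.
ε = (dQ/dP)(P/Q) = (-240)(12/3472).
|ε| < 1, so demand is inelastic at this price.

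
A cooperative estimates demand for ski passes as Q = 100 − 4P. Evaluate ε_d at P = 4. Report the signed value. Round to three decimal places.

-0.190

At P = 4, Q = 84.
dQ/dP = −4.
ε = (dQ/dP)(P/Q) = (-4)(4/84).
|ε| < 1, so demand is inelastic at this price.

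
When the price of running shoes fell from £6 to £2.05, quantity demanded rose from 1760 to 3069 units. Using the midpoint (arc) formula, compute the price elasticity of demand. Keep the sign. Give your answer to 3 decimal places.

ΔQ = 3069 − 1760 = 1309; ΔP = 2.05 − 6 = -3.95.
Midpoints: P̄ = 4.03, Q̄ = 2414.5.
ε = (ΔQ/ΔP)(P̄/Q̄) = (1309/-3.95)(4.03/2414.5).

-0.552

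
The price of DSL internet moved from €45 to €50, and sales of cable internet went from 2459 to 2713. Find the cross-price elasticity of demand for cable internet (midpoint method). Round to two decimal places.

ΔQ_x = 2713 − 2459 = 254; ΔP_y = 50 − 45 = 5.
Midpoints: P̄_y = 47.50, Q̄_x = 2586.0.
ε_xy = (ΔQ_x/ΔP_y)(P̄_y/Q̄_x) = (254/5)(47.50/2586.0).
ε_xy > 0, so the goods are substitutes.

0.93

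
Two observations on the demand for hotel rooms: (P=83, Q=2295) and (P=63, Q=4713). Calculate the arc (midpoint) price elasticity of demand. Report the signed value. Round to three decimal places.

ΔQ = 4713 − 2295 = 2418; ΔP = 63 − 83 = -20.
Midpoints: P̄ = 73.00, Q̄ = 3504.0.
ε = (ΔQ/ΔP)(P̄/Q̄) = (2418/-20)(73.00/3504.0).

-2.519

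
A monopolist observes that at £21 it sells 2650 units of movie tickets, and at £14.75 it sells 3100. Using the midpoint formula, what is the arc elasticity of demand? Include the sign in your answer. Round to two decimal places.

ΔQ = 3100 − 2650 = 450; ΔP = 14.75 − 21 = -6.25.
Midpoints: P̄ = 17.88, Q̄ = 2875.0.
ε = (ΔQ/ΔP)(P̄/Q̄) = (450/-6.25)(17.88/2875.0).

-0.45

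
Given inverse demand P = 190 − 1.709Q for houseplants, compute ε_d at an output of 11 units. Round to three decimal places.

-9.107

At Q = 11, P = 190 − 1.709(11) = 171.20.
dP/dQ = −1.709, so dQ/dP = 1/(−1.709) = -0.585.
ε = (dQ/dP)(P/Q) = (-0.585)(171.20/11).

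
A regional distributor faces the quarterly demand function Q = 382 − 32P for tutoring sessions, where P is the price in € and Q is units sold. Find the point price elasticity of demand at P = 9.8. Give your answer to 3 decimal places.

-4.585

At P = 9.8, Q = 68.400.
dQ/dP = −32.
ε = (dQ/dP)(P/Q) = (-32)(9.8/68.400).
|ε| > 1, so demand is elastic at this price.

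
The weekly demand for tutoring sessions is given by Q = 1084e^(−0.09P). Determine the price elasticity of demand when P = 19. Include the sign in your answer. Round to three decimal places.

At P = 19, Q = 196.059.
dQ/dP = −0.09·1084e^(−0.09P) = −0.09Q = -17.645.
ε = (dQ/dP)(P/Q) = (-17.645)(19/196.059).
|ε| > 1, so demand is elastic at this price.

-1.710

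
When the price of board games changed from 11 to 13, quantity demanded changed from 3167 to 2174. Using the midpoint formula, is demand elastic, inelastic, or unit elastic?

elastic

Arc ε ≈ -2.231.
|ε| = 2.23 > 1.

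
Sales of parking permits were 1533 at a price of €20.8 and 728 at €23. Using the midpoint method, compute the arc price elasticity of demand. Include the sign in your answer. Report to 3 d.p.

-7.088

ΔQ = 728 − 1533 = -805; ΔP = 23 − 20.8 = 2.2.
Midpoints: P̄ = 21.90, Q̄ = 1130.5.
ε = (ΔQ/ΔP)(P̄/Q̄) = (-805/2.2)(21.90/1130.5).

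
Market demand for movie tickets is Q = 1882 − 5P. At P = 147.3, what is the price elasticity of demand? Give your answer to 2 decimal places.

-0.64

At P = 147.3, Q = 1145.500.
dQ/dP = −5.
ε = (dQ/dP)(P/Q) = (-5)(147.3/1145.500).
|ε| < 1, so demand is inelastic at this price.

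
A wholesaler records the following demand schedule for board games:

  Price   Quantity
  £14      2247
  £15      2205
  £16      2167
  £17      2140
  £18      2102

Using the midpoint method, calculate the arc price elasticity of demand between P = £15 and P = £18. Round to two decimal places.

-0.26

At P = 15, Q = 2205; at P = 18, Q = 2102.
ΔQ = -103, ΔP = 3. Midpoints: P̄ = 16.50, Q̄ = 2153.5.
ε = (ΔQ/ΔP)(P̄/Q̄) = (-103/3)(16.50/2153.5).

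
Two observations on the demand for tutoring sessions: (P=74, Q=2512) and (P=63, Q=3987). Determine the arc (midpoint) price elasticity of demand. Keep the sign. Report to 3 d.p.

-2.827

ΔQ = 3987 − 2512 = 1475; ΔP = 63 − 74 = -11.
Midpoints: P̄ = 68.50, Q̄ = 3249.5.
ε = (ΔQ/ΔP)(P̄/Q̄) = (1475/-11)(68.50/3249.5).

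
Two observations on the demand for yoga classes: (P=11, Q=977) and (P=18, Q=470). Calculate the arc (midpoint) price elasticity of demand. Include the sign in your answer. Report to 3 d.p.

ΔQ = 470 − 977 = -507; ΔP = 18 − 11 = 7.
Midpoints: P̄ = 14.50, Q̄ = 723.5.
ε = (ΔQ/ΔP)(P̄/Q̄) = (-507/7)(14.50/723.5).

-1.452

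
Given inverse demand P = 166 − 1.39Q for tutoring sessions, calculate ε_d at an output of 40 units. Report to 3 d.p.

-1.986

At Q = 40, P = 166 − 1.39(40) = 110.40.
dP/dQ = −1.39, so dQ/dP = 1/(−1.39) = -0.719.
ε = (dQ/dP)(P/Q) = (-0.719)(110.40/40).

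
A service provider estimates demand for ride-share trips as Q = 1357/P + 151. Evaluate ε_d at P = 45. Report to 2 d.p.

-0.17

At P = 45, Q = 181.156.
dQ/dP = −1357/P² = -0.670.
ε = (dQ/dP)(P/Q) = (-0.670)(45/181.156).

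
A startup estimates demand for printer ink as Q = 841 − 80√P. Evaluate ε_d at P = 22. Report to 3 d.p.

At P = 22, Q = 465.767.
dQ/dP = −80/(2√P) = -8.528.
ε = (dQ/dP)(P/Q) = (-8.528)(22/465.767).

-0.403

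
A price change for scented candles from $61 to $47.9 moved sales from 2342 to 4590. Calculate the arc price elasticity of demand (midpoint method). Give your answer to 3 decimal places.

ΔQ = 4590 − 2342 = 2248; ΔP = 47.9 − 61 = -13.1.
Midpoints: P̄ = 54.45, Q̄ = 3466.0.
ε = (ΔQ/ΔP)(P̄/Q̄) = (2248/-13.1)(54.45/3466.0).

-2.696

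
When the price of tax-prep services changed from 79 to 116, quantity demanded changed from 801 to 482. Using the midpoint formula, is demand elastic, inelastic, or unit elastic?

elastic

Arc ε ≈ -1.310.
|ε| = 1.31 > 1.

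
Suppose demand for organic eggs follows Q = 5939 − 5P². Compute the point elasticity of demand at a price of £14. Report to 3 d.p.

At P = 14, Q = 4959.
dQ/dP = −10P = -140.
ε = (dQ/dP)(P/Q) = (-140)(14/4959).
|ε| < 1, so demand is inelastic at this price.

-0.395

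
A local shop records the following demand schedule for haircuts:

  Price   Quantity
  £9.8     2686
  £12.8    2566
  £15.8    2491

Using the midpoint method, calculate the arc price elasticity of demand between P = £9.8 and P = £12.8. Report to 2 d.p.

At P = 9.8, Q = 2686; at P = 12.8, Q = 2566.
ΔQ = -120, ΔP = 3.0. Midpoints: P̄ = 11.30, Q̄ = 2626.0.
ε = (ΔQ/ΔP)(P̄/Q̄) = (-120/3.0)(11.30/2626.0).

-0.17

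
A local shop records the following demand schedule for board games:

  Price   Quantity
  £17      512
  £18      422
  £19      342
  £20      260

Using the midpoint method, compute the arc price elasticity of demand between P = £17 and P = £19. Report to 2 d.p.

-3.58

At P = 17, Q = 512; at P = 19, Q = 342.
ΔQ = -170, ΔP = 2. Midpoints: P̄ = 18.00, Q̄ = 427.0.
ε = (ΔQ/ΔP)(P̄/Q̄) = (-170/2)(18.00/427.0).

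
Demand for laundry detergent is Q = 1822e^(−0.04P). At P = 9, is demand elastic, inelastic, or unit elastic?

inelastic

Q = 1271.166, dQ/dP = -50.847.
ε = (dQ/dP)(P/Q) ≈ -0.360.
|ε| = 0.36 < 1.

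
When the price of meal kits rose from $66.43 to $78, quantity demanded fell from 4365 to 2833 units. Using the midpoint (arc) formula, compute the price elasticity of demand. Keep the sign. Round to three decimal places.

ΔQ = 2833 − 4365 = -1532; ΔP = 78 − 66.43 = 11.57.
Midpoints: P̄ = 72.22, Q̄ = 3599.0.
ε = (ΔQ/ΔP)(P̄/Q̄) = (-1532/11.57)(72.22/3599.0).

-2.657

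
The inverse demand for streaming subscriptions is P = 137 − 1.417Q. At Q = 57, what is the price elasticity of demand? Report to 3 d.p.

-0.696

At Q = 57, P = 137 − 1.417(57) = 56.23.
dP/dQ = −1.417, so dQ/dP = 1/(−1.417) = -0.706.
ε = (dQ/dP)(P/Q) = (-0.706)(56.23/57).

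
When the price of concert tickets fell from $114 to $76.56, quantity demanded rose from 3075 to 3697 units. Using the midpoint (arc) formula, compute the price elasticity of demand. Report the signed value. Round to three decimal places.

-0.467

ΔQ = 3697 − 3075 = 622; ΔP = 76.56 − 114 = -37.44.
Midpoints: P̄ = 95.28, Q̄ = 3386.0.
ε = (ΔQ/ΔP)(P̄/Q̄) = (622/-37.44)(95.28/3386.0).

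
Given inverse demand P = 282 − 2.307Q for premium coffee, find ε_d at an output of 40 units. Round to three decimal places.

At Q = 40, P = 282 − 2.307(40) = 189.72.
dP/dQ = −2.307, so dQ/dP = 1/(−2.307) = -0.433.
ε = (dQ/dP)(P/Q) = (-0.433)(189.72/40).

-2.056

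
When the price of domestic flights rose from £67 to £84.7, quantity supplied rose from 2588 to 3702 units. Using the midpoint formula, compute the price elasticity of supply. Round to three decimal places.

ΔQ = 3702 − 2588 = 1114; ΔP = 84.7 − 67 = 17.7.
Midpoints: P̄ = 75.85, Q̄ = 3145.0.
ε_s = (ΔQ/ΔP)(P̄/Q̄) = (1114/17.7)(75.85/3145.0).

1.518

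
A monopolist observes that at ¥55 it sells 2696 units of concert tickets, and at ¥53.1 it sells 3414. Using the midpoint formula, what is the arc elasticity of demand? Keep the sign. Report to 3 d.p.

-6.686

ΔQ = 3414 − 2696 = 718; ΔP = 53.1 − 55 = -1.9.
Midpoints: P̄ = 54.05, Q̄ = 3055.0.
ε = (ΔQ/ΔP)(P̄/Q̄) = (718/-1.9)(54.05/3055.0).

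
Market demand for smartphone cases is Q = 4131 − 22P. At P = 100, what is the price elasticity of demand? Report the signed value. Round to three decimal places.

-1.139

At P = 100, Q = 1931.
dQ/dP = −22.
ε = (dQ/dP)(P/Q) = (-22)(100/1931).
|ε| > 1, so demand is elastic at this price.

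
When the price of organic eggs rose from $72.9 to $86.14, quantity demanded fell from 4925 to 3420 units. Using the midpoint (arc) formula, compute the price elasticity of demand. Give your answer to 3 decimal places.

ΔQ = 3420 − 4925 = -1505; ΔP = 86.14 − 72.9 = 13.24.
Midpoints: P̄ = 79.52, Q̄ = 4172.5.
ε = (ΔQ/ΔP)(P̄/Q̄) = (-1505/13.24)(79.52/4172.5).

-2.166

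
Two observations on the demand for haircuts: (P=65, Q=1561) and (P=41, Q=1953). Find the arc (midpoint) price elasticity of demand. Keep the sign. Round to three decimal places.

-0.493

ΔQ = 1953 − 1561 = 392; ΔP = 41 − 65 = -24.
Midpoints: P̄ = 53.00, Q̄ = 1757.0.
ε = (ΔQ/ΔP)(P̄/Q̄) = (392/-24)(53.00/1757.0).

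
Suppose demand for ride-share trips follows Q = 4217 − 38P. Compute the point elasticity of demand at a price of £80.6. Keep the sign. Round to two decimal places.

-2.65

At P = 80.6, Q = 1154.200.
dQ/dP = −38.
ε = (dQ/dP)(P/Q) = (-38)(80.6/1154.200).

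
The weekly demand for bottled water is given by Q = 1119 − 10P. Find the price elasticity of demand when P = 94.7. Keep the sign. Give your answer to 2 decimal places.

-5.51

At P = 94.7, Q = 172.
dQ/dP = −10.
ε = (dQ/dP)(P/Q) = (-10)(94.7/172).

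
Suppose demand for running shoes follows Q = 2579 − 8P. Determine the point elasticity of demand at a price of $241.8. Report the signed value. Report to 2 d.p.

-3.00

At P = 241.8, Q = 644.600.
dQ/dP = −8.
ε = (dQ/dP)(P/Q) = (-8)(241.8/644.600).
|ε| > 1, so demand is elastic at this price.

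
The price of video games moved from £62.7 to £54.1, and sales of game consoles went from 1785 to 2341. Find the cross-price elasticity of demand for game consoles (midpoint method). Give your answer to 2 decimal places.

ΔQ_x = 2341 − 1785 = 556; ΔP_y = 54.1 − 62.7 = -8.6.
Midpoints: P̄_y = 58.40, Q̄_x = 2063.0.
ε_xy = (ΔQ_x/ΔP_y)(P̄_y/Q̄_x) = (556/-8.6)(58.40/2063.0).
ε_xy < 0, so the goods are complements.

-1.83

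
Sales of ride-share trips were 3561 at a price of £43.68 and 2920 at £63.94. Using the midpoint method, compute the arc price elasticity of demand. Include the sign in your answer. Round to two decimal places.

ΔQ = 2920 − 3561 = -641; ΔP = 63.94 − 43.68 = 20.26.
Midpoints: P̄ = 53.81, Q̄ = 3240.5.
ε = (ΔQ/ΔP)(P̄/Q̄) = (-641/20.26)(53.81/3240.5).

-0.53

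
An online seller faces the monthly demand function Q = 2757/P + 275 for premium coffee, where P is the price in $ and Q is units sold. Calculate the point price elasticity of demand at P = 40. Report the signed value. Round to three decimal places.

-0.200

At P = 40, Q = 343.925.
dQ/dP = −2757/P² = -1.723.
ε = (dQ/dP)(P/Q) = (-1.723)(40/343.925).
|ε| < 1, so demand is inelastic at this price.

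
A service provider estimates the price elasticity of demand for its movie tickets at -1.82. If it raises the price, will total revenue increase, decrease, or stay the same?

decrease

|ε| = 1.82 > 1, so demand is elastic. A price rise therefore reduces total revenue.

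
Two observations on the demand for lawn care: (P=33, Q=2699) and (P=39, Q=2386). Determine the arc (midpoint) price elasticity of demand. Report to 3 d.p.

ΔQ = 2386 − 2699 = -313; ΔP = 39 − 33 = 6.
Midpoints: P̄ = 36.00, Q̄ = 2542.5.
ε = (ΔQ/ΔP)(P̄/Q̄) = (-313/6)(36.00/2542.5).

-0.739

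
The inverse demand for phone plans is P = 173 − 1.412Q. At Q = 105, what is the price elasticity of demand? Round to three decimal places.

At Q = 105, P = 173 − 1.412(105) = 24.74.
dP/dQ = −1.412, so dQ/dP = 1/(−1.412) = -0.708.
ε = (dQ/dP)(P/Q) = (-0.708)(24.74/105).

-0.167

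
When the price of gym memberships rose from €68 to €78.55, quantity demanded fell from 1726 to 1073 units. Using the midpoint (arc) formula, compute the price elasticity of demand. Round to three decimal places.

ΔQ = 1073 − 1726 = -653; ΔP = 78.55 − 68 = 10.55.
Midpoints: P̄ = 73.28, Q̄ = 1399.5.
ε = (ΔQ/ΔP)(P̄/Q̄) = (-653/10.55)(73.28/1399.5).

-3.241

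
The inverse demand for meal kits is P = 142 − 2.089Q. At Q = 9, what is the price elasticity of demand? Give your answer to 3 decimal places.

-6.553

At Q = 9, P = 142 − 2.089(9) = 123.20.
dP/dQ = −2.089, so dQ/dP = 1/(−2.089) = -0.479.
ε = (dQ/dP)(P/Q) = (-0.479)(123.20/9).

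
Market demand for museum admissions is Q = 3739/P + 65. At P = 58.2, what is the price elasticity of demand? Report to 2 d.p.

At P = 58.2, Q = 129.244.
dQ/dP = −3739/P² = -1.104.
ε = (dQ/dP)(P/Q) = (-1.104)(58.2/129.244).

-0.50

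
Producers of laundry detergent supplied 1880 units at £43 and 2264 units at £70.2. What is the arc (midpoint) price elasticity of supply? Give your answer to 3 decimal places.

ΔQ = 2264 − 1880 = 384; ΔP = 70.2 − 43 = 27.2.
Midpoints: P̄ = 56.60, Q̄ = 2072.0.
ε_s = (ΔQ/ΔP)(P̄/Q̄) = (384/27.2)(56.60/2072.0).

0.386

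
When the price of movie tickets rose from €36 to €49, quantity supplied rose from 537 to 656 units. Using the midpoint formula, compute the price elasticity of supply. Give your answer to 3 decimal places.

ΔQ = 656 − 537 = 119; ΔP = 49 − 36 = 13.
Midpoints: P̄ = 42.50, Q̄ = 596.5.
ε_s = (ΔQ/ΔP)(P̄/Q̄) = (119/13)(42.50/596.5).

0.652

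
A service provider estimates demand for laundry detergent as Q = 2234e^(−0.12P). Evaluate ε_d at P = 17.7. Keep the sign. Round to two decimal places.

-2.12

At P = 17.7, Q = 267.080.
dQ/dP = −0.12·2234e^(−0.12P) = −0.12Q = -32.050.
ε = (dQ/dP)(P/Q) = (-32.050)(17.7/267.080).
|ε| > 1, so demand is elastic at this price.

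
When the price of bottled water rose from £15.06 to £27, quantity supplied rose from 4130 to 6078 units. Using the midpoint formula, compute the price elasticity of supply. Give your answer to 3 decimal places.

0.672

ΔQ = 6078 − 4130 = 1948; ΔP = 27 − 15.06 = 11.94.
Midpoints: P̄ = 21.03, Q̄ = 5104.0.
ε_s = (ΔQ/ΔP)(P̄/Q̄) = (1948/11.94)(21.03/5104.0).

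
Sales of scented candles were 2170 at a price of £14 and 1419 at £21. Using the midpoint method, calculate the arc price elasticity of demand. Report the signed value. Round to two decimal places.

-1.05

ΔQ = 1419 − 2170 = -751; ΔP = 21 − 14 = 7.
Midpoints: P̄ = 17.50, Q̄ = 1794.5.
ε = (ΔQ/ΔP)(P̄/Q̄) = (-751/7)(17.50/1794.5).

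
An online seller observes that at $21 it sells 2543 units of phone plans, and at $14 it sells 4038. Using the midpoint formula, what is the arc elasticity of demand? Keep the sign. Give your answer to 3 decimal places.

ΔQ = 4038 − 2543 = 1495; ΔP = 14 − 21 = -7.
Midpoints: P̄ = 17.50, Q̄ = 3290.5.
ε = (ΔQ/ΔP)(P̄/Q̄) = (1495/-7)(17.50/3290.5).

-1.136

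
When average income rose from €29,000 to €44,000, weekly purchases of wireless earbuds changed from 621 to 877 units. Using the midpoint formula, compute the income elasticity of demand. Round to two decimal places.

ΔQ = 256, ΔI = 15000. Midpoints: Ī = 36,500, Q̄ = 749.0.
ε_I = (ΔQ/ΔI)(Ī/Q̄) = (256/15000)(36500/749.0).
ε_I > 0, so the good is normal.

0.83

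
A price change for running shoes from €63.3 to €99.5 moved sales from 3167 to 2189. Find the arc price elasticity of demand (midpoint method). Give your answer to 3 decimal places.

-0.821

ΔQ = 2189 − 3167 = -978; ΔP = 99.5 − 63.3 = 36.2.
Midpoints: P̄ = 81.40, Q̄ = 2678.0.
ε = (ΔQ/ΔP)(P̄/Q̄) = (-978/36.2)(81.40/2678.0).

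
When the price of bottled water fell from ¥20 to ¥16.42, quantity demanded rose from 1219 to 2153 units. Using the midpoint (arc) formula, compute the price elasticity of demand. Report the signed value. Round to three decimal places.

ΔQ = 2153 − 1219 = 934; ΔP = 16.42 − 20 = -3.58.
Midpoints: P̄ = 18.21, Q̄ = 1686.0.
ε = (ΔQ/ΔP)(P̄/Q̄) = (934/-3.58)(18.21/1686.0).

-2.818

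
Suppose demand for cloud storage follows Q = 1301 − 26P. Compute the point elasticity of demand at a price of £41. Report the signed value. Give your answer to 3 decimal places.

At P = 41, Q = 235.
dQ/dP = −26.
ε = (dQ/dP)(P/Q) = (-26)(41/235).

-4.536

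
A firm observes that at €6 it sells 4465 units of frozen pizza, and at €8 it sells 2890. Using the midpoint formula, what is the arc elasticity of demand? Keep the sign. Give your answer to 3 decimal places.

-1.499

ΔQ = 2890 − 4465 = -1575; ΔP = 8 − 6 = 2.
Midpoints: P̄ = 7.00, Q̄ = 3677.5.
ε = (ΔQ/ΔP)(P̄/Q̄) = (-1575/2)(7.00/3677.5).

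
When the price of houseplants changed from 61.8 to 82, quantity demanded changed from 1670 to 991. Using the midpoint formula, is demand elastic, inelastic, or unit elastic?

elastic

Arc ε ≈ -1.816.
|ε| = 1.82 > 1.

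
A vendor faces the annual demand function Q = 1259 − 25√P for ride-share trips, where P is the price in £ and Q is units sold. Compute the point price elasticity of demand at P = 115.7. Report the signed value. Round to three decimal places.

-0.136

At P = 115.7, Q = 990.090.
dQ/dP = −25/(2√P) = -1.162.
ε = (dQ/dP)(P/Q) = (-1.162)(115.7/990.090).
|ε| < 1, so demand is inelastic at this price.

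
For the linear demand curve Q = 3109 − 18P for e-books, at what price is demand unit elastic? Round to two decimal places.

For linear demand Q = a − bP, ε = −bP/(a − bP). |ε| = 1 when bP = a − bP, i.e. P = a/(2b).
P = 3109/(2·18) = 3109/36 = 86.3611.

86.36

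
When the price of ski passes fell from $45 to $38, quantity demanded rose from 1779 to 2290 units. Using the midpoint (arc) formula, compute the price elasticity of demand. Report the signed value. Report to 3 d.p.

-1.489

ΔQ = 2290 − 1779 = 511; ΔP = 38 − 45 = -7.
Midpoints: P̄ = 41.50, Q̄ = 2034.5.
ε = (ΔQ/ΔP)(P̄/Q̄) = (511/-7)(41.50/2034.5).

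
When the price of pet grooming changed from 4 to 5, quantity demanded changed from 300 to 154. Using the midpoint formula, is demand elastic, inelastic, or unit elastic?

elastic

Arc ε ≈ -2.894.
|ε| = 2.89 > 1.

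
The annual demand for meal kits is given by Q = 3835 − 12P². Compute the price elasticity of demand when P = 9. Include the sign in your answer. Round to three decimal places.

At P = 9, Q = 2863.
dQ/dP = −24P = -216.
ε = (dQ/dP)(P/Q) = (-216)(9/2863).

-0.679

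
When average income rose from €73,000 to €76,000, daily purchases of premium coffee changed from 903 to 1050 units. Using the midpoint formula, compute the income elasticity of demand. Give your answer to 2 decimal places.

3.74

ΔQ = 147, ΔI = 3000. Midpoints: Ī = 74,500, Q̄ = 976.5.
ε_I = (ΔQ/ΔI)(Ī/Q̄) = (147/3000)(74500/976.5).
ε_I > 0, so the good is normal.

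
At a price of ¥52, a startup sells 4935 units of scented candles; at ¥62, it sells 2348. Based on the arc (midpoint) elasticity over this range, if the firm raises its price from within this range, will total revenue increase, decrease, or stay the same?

decrease

Arc ε = (-2587/10)(57.00/3641.5) ≈ -4.049.
|ε| = 4.05 > 1, so demand is elastic. A price rise therefore reduces total revenue.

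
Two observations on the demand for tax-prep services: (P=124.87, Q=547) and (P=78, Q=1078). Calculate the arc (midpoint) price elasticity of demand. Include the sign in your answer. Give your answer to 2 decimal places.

-1.41

ΔQ = 1078 − 547 = 531; ΔP = 78 − 124.87 = -46.87.
Midpoints: P̄ = 101.44, Q̄ = 812.5.
ε = (ΔQ/ΔP)(P̄/Q̄) = (531/-46.87)(101.44/812.5).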